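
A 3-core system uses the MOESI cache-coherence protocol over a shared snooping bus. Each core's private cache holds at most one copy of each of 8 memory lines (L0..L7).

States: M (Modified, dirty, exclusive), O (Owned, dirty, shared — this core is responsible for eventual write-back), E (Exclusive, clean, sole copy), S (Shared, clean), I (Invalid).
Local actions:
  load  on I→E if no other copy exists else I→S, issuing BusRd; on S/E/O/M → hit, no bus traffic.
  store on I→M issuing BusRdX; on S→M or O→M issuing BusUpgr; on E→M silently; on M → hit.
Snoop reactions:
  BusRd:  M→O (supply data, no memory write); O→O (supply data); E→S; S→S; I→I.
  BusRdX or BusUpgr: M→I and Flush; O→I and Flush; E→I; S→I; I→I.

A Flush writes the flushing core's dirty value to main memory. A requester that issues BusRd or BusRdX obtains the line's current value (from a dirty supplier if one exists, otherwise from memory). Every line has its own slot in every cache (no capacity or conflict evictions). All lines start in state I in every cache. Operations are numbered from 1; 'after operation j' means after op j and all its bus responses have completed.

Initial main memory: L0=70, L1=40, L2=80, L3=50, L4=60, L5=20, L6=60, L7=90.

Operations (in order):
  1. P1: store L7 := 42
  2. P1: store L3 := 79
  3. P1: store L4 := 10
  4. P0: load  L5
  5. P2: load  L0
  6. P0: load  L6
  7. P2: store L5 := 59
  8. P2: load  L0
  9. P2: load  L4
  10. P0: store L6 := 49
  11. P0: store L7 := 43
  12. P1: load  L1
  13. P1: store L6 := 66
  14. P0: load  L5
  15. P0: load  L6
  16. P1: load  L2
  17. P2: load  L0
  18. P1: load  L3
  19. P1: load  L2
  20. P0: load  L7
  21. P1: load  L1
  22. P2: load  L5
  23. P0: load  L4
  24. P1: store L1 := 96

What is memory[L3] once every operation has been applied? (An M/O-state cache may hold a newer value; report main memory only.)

1. P1: store L7 := 42  bus=[BusRdX]  L7: P0=I P1=M P2=I  mem[L7]=90
2. P1: store L3 := 79  bus=[BusRdX]  L3: P0=I P1=M P2=I  mem[L3]=50
3. P1: store L4 := 10  bus=[BusRdX]  L4: P0=I P1=M P2=I  mem[L4]=60
4. P0: load  L5  bus=[BusRd]  L5: P0=E P1=I P2=I  mem[L5]=20
5. P2: load  L0  bus=[BusRd]  L0: P0=I P1=I P2=E  mem[L0]=70
6. P0: load  L6  bus=[BusRd]  L6: P0=E P1=I P2=I  mem[L6]=60
7. P2: store L5 := 59  bus=[BusRdX]  L5: P0=I P1=I P2=M  mem[L5]=20
8. P2: load  L0  bus=[-]  L0: P0=I P1=I P2=E  mem[L0]=70
9. P2: load  L4  bus=[BusRd]  L4: P0=I P1=O P2=S  mem[L4]=60
10. P0: store L6 := 49  bus=[-]  L6: P0=M P1=I P2=I  mem[L6]=60
11. P0: store L7 := 43  bus=[BusRdX,Flush]  L7: P0=M P1=I P2=I  mem[L7]=42
12. P1: load  L1  bus=[BusRd]  L1: P0=I P1=E P2=I  mem[L1]=40
13. P1: store L6 := 66  bus=[BusRdX,Flush]  L6: P0=I P1=M P2=I  mem[L6]=49
14. P0: load  L5  bus=[BusRd]  L5: P0=S P1=I P2=O  mem[L5]=20
15. P0: load  L6  bus=[BusRd]  L6: P0=S P1=O P2=I  mem[L6]=49
16. P1: load  L2  bus=[BusRd]  L2: P0=I P1=E P2=I  mem[L2]=80
17. P2: load  L0  bus=[-]  L0: P0=I P1=I P2=E  mem[L0]=70
18. P1: load  L3  bus=[-]  L3: P0=I P1=M P2=I  mem[L3]=50
19. P1: load  L2  bus=[-]  L2: P0=I P1=E P2=I  mem[L2]=80
20. P0: load  L7  bus=[-]  L7: P0=M P1=I P2=I  mem[L7]=42
21. P1: load  L1  bus=[-]  L1: P0=I P1=E P2=I  mem[L1]=40
22. P2: load  L5  bus=[-]  L5: P0=S P1=I P2=O  mem[L5]=20
23. P0: load  L4  bus=[BusRd]  L4: P0=S P1=O P2=S  mem[L4]=60
24. P1: store L1 := 96  bus=[-]  L1: P0=I P1=M P2=I  mem[L1]=40

memory[L3] = 50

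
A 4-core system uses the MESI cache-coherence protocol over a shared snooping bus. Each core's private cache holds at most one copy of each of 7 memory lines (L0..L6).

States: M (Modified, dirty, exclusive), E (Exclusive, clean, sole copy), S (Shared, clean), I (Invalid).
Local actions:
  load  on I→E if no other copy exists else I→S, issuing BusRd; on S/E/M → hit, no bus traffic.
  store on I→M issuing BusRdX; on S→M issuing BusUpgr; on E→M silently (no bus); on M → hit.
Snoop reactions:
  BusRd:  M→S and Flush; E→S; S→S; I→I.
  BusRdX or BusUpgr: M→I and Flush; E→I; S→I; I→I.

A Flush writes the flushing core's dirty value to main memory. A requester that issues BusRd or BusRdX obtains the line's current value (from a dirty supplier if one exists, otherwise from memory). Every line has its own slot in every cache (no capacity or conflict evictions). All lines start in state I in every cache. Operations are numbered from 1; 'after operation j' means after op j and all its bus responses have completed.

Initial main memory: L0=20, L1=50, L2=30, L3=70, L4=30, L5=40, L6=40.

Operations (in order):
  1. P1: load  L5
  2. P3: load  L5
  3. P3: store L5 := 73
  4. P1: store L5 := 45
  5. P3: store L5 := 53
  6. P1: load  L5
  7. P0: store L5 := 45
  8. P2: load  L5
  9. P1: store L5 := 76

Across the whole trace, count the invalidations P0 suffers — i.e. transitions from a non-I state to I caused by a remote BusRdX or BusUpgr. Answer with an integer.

step 1: P1: load  L5  ⟶  IEII  (L5)  txn=BusRd  M[L5]=40
step 2: P3: load  L5  ⟶  ISIS  (L5)  txn=BusRd  M[L5]=40
step 3: P3: store L5 := 73  ⟶  IIIM  (L5)  txn=BusUpgr  M[L5]=40
step 4: P1: store L5 := 45  ⟶  IMII  (L5)  txn=BusRdX+Flush  M[L5]=73
step 5: P3: store L5 := 53  ⟶  IIIM  (L5)  txn=BusRdX+Flush  M[L5]=45
step 6: P1: load  L5  ⟶  ISIS  (L5)  txn=BusRd+Flush  M[L5]=53
step 7: P0: store L5 := 45  ⟶  MIII  (L5)  txn=BusRdX  M[L5]=53
step 8: P2: load  L5  ⟶  SISI  (L5)  txn=BusRd+Flush  M[L5]=45
step 9: P1: store L5 := 76  ⟶  IMII  (L5)  txn=BusRdX  M[L5]=45

invalidations = 1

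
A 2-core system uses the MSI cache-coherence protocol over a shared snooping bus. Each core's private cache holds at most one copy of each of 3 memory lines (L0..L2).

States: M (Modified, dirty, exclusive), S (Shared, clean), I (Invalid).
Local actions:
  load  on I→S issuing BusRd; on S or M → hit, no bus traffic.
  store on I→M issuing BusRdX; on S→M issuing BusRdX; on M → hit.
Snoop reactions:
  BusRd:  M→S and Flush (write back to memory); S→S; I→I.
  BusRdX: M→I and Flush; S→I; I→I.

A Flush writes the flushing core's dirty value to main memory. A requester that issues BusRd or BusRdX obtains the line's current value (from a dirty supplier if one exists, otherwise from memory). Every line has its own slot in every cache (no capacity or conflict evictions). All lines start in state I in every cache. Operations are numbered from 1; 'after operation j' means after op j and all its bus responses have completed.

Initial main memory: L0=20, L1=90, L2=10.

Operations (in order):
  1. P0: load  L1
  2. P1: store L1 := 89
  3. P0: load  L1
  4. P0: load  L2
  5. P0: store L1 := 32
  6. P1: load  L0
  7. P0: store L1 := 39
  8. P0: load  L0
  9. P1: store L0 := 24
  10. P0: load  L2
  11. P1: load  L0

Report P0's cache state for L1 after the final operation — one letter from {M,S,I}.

  op1 P0: load  L1 → S/I on L1; bus BusRd; mem=90
  op2 P1: store L1 := 89 → I/M on L1; bus BusRdX; mem=90
  op3 P0: load  L1 → S/S on L1; bus BusRd Flush; mem=89
  op4 P0: load  L2 → S/I on L2; bus BusRd; mem=10
  op5 P0: store L1 := 32 → M/I on L1; bus BusRdX; mem=89
  op6 P1: load  L0 → I/S on L0; bus BusRd; mem=20
  op7 P0: store L1 := 39 → M/I on L1; bus (none); mem=89
  op8 P0: load  L0 → S/S on L0; bus BusRd; mem=20
  op9 P1: store L0 := 24 → I/M on L0; bus BusRdX; mem=20
  op10 P0: load  L2 → S/I on L2; bus (none); mem=10
  op11 P1: load  L0 → I/M on L0; bus (none); mem=20

state = M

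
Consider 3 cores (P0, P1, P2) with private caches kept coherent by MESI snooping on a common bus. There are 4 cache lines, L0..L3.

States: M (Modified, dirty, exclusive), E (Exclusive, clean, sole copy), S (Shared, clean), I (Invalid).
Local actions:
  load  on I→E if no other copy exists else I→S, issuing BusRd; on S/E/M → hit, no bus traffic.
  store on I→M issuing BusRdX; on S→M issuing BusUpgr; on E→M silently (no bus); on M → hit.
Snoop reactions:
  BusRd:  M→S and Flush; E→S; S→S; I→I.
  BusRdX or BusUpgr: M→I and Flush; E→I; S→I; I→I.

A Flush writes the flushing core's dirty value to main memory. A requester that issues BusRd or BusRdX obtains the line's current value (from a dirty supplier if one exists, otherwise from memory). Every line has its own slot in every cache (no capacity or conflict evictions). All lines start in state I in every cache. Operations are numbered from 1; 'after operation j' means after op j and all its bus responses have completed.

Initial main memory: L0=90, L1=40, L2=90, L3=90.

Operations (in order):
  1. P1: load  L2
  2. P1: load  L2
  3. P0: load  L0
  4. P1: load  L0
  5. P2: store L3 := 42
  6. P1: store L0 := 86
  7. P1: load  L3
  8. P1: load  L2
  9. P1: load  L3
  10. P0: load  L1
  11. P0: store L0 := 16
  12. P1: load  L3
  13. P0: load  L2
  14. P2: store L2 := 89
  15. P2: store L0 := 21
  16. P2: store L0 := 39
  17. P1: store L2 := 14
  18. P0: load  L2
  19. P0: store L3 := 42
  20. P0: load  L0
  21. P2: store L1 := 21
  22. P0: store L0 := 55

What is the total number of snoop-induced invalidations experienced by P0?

[1] P1: load  L2 | P0:I, P1:E(90), P2:I | bus: BusRd
[2] P1: load  L2 | P0:I, P1:E(90), P2:I | bus: none
[3] P0: load  L0 | P0:E(90), P1:I, P2:I | bus: BusRd
[4] P1: load  L0 | P0:S(90), P1:S(90), P2:I | bus: BusRd
[5] P2: store L3 := 42 | P0:I, P1:I, P2:M(42) | bus: BusRdX
[6] P1: store L0 := 86 | P0:I, P1:M(86), P2:I | bus: BusUpgr
[7] P1: load  L3 | P0:I, P1:S(42), P2:S(42) | bus: BusRd,Flush
[8] P1: load  L2 | P0:I, P1:E(90), P2:I | bus: none
[9] P1: load  L3 | P0:I, P1:S(42), P2:S(42) | bus: none
[10] P0: load  L1 | P0:E(40), P1:I, P2:I | bus: BusRd
[11] P0: store L0 := 16 | P0:M(16), P1:I, P2:I | bus: BusRdX,Flush
[12] P1: load  L3 | P0:I, P1:S(42), P2:S(42) | bus: none
[13] P0: load  L2 | P0:S(90), P1:S(90), P2:I | bus: BusRd
[14] P2: store L2 := 89 | P0:I, P1:I, P2:M(89) | bus: BusRdX
[15] P2: store L0 := 21 | P0:I, P1:I, P2:M(21) | bus: BusRdX,Flush
[16] P2: store L0 := 39 | P0:I, P1:I, P2:M(39) | bus: none
[17] P1: store L2 := 14 | P0:I, P1:M(14), P2:I | bus: BusRdX,Flush
[18] P0: load  L2 | P0:S(14), P1:S(14), P2:I | bus: BusRd,Flush
[19] P0: store L3 := 42 | P0:M(42), P1:I, P2:I | bus: BusRdX
[20] P0: load  L0 | P0:S(39), P1:I, P2:S(39) | bus: BusRd,Flush
[21] P2: store L1 := 21 | P0:I, P1:I, P2:M(21) | bus: BusRdX
[22] P0: store L0 := 55 | P0:M(55), P1:I, P2:I | bus: BusUpgr

invalidations = 4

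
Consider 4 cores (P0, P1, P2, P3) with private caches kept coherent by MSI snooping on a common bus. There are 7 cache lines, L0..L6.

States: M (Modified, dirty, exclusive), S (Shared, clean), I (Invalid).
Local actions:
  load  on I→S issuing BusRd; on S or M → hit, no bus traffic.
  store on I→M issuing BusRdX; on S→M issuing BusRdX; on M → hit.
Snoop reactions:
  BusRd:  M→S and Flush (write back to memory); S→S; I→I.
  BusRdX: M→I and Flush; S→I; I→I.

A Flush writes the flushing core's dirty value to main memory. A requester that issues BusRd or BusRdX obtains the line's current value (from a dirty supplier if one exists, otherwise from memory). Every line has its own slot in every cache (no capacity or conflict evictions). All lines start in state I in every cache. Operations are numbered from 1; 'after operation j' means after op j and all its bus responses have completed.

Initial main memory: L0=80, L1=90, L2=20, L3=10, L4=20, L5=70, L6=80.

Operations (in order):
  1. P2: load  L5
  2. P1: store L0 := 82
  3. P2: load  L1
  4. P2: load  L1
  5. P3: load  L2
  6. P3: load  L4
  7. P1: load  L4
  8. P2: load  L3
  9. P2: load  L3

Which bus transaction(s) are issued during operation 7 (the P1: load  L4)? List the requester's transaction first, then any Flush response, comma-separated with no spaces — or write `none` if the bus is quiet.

bus = BusRd

1. P2: load  L5  bus=[BusRd]  L5: P0=I P1=I P2=S P3=I  mem[L5]=70
2. P1: store L0 := 82  bus=[BusRdX]  L0: P0=I P1=M P2=I P3=I  mem[L0]=80
3. P2: load  L1  bus=[BusRd]  L1: P0=I P1=I P2=S P3=I  mem[L1]=90
4. P2: load  L1  bus=[-]  L1: P0=I P1=I P2=S P3=I  mem[L1]=90
5. P3: load  L2  bus=[BusRd]  L2: P0=I P1=I P2=I P3=S  mem[L2]=20
6. P3: load  L4  bus=[BusRd]  L4: P0=I P1=I P2=I P3=S  mem[L4]=20
7. P1: load  L4  bus=[BusRd]  L4: P0=I P1=S P2=I P3=S  mem[L4]=20
8. P2: load  L3  bus=[BusRd]  L3: P0=I P1=I P2=S P3=I  mem[L3]=10
9. P2: load  L3  bus=[-]  L3: P0=I P1=I P2=S P3=I  mem[L3]=10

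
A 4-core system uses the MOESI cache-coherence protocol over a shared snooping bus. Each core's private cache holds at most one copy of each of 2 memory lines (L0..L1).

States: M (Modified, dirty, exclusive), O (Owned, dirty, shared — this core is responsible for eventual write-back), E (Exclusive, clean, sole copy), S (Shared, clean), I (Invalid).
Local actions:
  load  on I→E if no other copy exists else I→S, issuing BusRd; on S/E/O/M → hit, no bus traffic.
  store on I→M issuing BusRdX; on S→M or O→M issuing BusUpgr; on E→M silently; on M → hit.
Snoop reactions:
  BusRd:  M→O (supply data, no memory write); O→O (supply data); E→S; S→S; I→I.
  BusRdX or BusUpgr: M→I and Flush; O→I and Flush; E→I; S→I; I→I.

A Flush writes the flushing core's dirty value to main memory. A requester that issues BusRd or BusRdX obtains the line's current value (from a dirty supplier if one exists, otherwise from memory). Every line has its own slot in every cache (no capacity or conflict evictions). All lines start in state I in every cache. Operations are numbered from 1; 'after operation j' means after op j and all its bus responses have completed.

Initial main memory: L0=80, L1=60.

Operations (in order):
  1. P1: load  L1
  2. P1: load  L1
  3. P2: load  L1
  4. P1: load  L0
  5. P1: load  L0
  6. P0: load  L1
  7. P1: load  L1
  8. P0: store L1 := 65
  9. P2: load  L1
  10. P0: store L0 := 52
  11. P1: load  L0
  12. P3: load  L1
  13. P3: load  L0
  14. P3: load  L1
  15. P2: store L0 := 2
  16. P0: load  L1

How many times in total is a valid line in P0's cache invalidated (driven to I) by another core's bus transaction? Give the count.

1. P1: load  L1  bus=[BusRd]  L1: P0=I P1=E P2=I P3=I  mem[L1]=60
2. P1: load  L1  bus=[-]  L1: P0=I P1=E P2=I P3=I  mem[L1]=60
3. P2: load  L1  bus=[BusRd]  L1: P0=I P1=S P2=S P3=I  mem[L1]=60
4. P1: load  L0  bus=[BusRd]  L0: P0=I P1=E P2=I P3=I  mem[L0]=80
5. P1: load  L0  bus=[-]  L0: P0=I P1=E P2=I P3=I  mem[L0]=80
6. P0: load  L1  bus=[BusRd]  L1: P0=S P1=S P2=S P3=I  mem[L1]=60
7. P1: load  L1  bus=[-]  L1: P0=S P1=S P2=S P3=I  mem[L1]=60
8. P0: store L1 := 65  bus=[BusUpgr]  L1: P0=M P1=I P2=I P3=I  mem[L1]=60
9. P2: load  L1  bus=[BusRd]  L1: P0=O P1=I P2=S P3=I  mem[L1]=60
10. P0: store L0 := 52  bus=[BusRdX]  L0: P0=M P1=I P2=I P3=I  mem[L0]=80
11. P1: load  L0  bus=[BusRd]  L0: P0=O P1=S P2=I P3=I  mem[L0]=80
12. P3: load  L1  bus=[BusRd]  L1: P0=O P1=I P2=S P3=S  mem[L1]=60
13. P3: load  L0  bus=[BusRd]  L0: P0=O P1=S P2=I P3=S  mem[L0]=80
14. P3: load  L1  bus=[-]  L1: P0=O P1=I P2=S P3=S  mem[L1]=60
15. P2: store L0 := 2  bus=[BusRdX,Flush]  L0: P0=I P1=I P2=M P3=I  mem[L0]=52
16. P0: load  L1  bus=[-]  L1: P0=O P1=I P2=S P3=S  mem[L1]=60

invalidations = 1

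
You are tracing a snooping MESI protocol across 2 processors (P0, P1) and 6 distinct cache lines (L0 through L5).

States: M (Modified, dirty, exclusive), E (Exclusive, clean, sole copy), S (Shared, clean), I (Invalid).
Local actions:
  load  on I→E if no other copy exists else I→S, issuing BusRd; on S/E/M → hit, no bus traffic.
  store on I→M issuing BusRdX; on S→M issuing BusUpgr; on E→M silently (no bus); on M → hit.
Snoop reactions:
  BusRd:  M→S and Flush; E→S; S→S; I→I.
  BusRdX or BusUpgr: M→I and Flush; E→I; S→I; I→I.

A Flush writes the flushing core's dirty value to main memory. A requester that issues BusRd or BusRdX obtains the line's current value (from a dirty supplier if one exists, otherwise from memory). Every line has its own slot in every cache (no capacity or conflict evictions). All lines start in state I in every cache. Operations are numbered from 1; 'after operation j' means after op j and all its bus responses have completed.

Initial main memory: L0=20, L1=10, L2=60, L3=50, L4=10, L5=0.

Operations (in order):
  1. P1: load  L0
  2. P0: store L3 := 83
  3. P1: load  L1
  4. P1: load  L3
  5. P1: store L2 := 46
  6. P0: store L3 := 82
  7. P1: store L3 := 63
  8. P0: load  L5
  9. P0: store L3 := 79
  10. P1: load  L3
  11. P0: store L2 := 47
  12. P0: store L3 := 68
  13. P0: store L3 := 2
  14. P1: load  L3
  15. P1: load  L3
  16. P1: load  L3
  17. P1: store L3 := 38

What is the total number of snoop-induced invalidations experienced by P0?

1. P1: load  L0  bus=[BusRd]  L0: P0=I P1=E  mem[L0]=20
2. P0: store L3 := 83  bus=[BusRdX]  L3: P0=M P1=I  mem[L3]=50
3. P1: load  L1  bus=[BusRd]  L1: P0=I P1=E  mem[L1]=10
4. P1: load  L3  bus=[BusRd,Flush]  L3: P0=S P1=S  mem[L3]=83
5. P1: store L2 := 46  bus=[BusRdX]  L2: P0=I P1=M  mem[L2]=60
6. P0: store L3 := 82  bus=[BusUpgr]  L3: P0=M P1=I  mem[L3]=83
7. P1: store L3 := 63  bus=[BusRdX,Flush]  L3: P0=I P1=M  mem[L3]=82
8. P0: load  L5  bus=[BusRd]  L5: P0=E P1=I  mem[L5]=0
9. P0: store L3 := 79  bus=[BusRdX,Flush]  L3: P0=M P1=I  mem[L3]=63
10. P1: load  L3  bus=[BusRd,Flush]  L3: P0=S P1=S  mem[L3]=79
11. P0: store L2 := 47  bus=[BusRdX,Flush]  L2: P0=M P1=I  mem[L2]=46
12. P0: store L3 := 68  bus=[BusUpgr]  L3: P0=M P1=I  mem[L3]=79
13. P0: store L3 := 2  bus=[-]  L3: P0=M P1=I  mem[L3]=79
14. P1: load  L3  bus=[BusRd,Flush]  L3: P0=S P1=S  mem[L3]=2
15. P1: load  L3  bus=[-]  L3: P0=S P1=S  mem[L3]=2
16. P1: load  L3  bus=[-]  L3: P0=S P1=S  mem[L3]=2
17. P1: store L3 := 38  bus=[BusUpgr]  L3: P0=I P1=M  mem[L3]=2

invalidations = 2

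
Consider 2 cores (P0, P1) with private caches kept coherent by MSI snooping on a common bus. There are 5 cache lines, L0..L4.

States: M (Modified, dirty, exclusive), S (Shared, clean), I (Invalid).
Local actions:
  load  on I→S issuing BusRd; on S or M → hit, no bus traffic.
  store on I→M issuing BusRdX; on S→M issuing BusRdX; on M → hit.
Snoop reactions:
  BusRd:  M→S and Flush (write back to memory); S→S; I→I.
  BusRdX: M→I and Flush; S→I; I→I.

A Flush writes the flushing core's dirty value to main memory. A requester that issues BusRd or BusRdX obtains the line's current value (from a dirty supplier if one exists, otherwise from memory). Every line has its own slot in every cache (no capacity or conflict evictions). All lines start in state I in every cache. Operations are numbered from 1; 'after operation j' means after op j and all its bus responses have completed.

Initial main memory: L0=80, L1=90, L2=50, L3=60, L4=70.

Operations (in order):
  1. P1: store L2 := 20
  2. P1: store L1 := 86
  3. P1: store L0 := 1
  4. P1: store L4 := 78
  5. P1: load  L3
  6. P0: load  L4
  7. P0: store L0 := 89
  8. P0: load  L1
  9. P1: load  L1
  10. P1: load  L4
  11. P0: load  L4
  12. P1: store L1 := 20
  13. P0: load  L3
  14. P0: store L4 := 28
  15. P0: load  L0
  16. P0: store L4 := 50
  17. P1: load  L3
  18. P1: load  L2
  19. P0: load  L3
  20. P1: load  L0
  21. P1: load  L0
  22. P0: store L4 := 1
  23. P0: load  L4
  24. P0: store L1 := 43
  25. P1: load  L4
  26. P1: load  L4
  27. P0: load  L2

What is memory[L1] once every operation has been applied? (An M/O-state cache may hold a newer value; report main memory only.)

step 1: P1: store L2 := 20  ⟶  IM  (L2)  txn=BusRdX  M[L2]=50
step 2: P1: store L1 := 86  ⟶  IM  (L1)  txn=BusRdX  M[L1]=90
step 3: P1: store L0 := 1  ⟶  IM  (L0)  txn=BusRdX  M[L0]=80
step 4: P1: store L4 := 78  ⟶  IM  (L4)  txn=BusRdX  M[L4]=70
step 5: P1: load  L3  ⟶  IS  (L3)  txn=BusRd  M[L3]=60
step 6: P0: load  L4  ⟶  SS  (L4)  txn=BusRd+Flush  M[L4]=78
step 7: P0: store L0 := 89  ⟶  MI  (L0)  txn=BusRdX+Flush  M[L0]=1
step 8: P0: load  L1  ⟶  SS  (L1)  txn=BusRd+Flush  M[L1]=86
step 9: P1: load  L1  ⟶  SS  (L1)  txn=∅  M[L1]=86
step 10: P1: load  L4  ⟶  SS  (L4)  txn=∅  M[L4]=78
step 11: P0: load  L4  ⟶  SS  (L4)  txn=∅  M[L4]=78
step 12: P1: store L1 := 20  ⟶  IM  (L1)  txn=BusRdX  M[L1]=86
step 13: P0: load  L3  ⟶  SS  (L3)  txn=BusRd  M[L3]=60
step 14: P0: store L4 := 28  ⟶  MI  (L4)  txn=BusRdX  M[L4]=78
step 15: P0: load  L0  ⟶  MI  (L0)  txn=∅  M[L0]=1
step 16: P0: store L4 := 50  ⟶  MI  (L4)  txn=∅  M[L4]=78
step 17: P1: load  L3  ⟶  SS  (L3)  txn=∅  M[L3]=60
step 18: P1: load  L2  ⟶  IM  (L2)  txn=∅  M[L2]=50
step 19: P0: load  L3  ⟶  SS  (L3)  txn=∅  M[L3]=60
step 20: P1: load  L0  ⟶  SS  (L0)  txn=BusRd+Flush  M[L0]=89
step 21: P1: load  L0  ⟶  SS  (L0)  txn=∅  M[L0]=89
step 22: P0: store L4 := 1  ⟶  MI  (L4)  txn=∅  M[L4]=78
step 23: P0: load  L4  ⟶  MI  (L4)  txn=∅  M[L4]=78
step 24: P0: store L1 := 43  ⟶  MI  (L1)  txn=BusRdX+Flush  M[L1]=20
step 25: P1: load  L4  ⟶  SS  (L4)  txn=BusRd+Flush  M[L4]=1
step 26: P1: load  L4  ⟶  SS  (L4)  txn=∅  M[L4]=1
step 27: P0: load  L2  ⟶  SS  (L2)  txn=BusRd+Flush  M[L2]=20

memory[L1] = 20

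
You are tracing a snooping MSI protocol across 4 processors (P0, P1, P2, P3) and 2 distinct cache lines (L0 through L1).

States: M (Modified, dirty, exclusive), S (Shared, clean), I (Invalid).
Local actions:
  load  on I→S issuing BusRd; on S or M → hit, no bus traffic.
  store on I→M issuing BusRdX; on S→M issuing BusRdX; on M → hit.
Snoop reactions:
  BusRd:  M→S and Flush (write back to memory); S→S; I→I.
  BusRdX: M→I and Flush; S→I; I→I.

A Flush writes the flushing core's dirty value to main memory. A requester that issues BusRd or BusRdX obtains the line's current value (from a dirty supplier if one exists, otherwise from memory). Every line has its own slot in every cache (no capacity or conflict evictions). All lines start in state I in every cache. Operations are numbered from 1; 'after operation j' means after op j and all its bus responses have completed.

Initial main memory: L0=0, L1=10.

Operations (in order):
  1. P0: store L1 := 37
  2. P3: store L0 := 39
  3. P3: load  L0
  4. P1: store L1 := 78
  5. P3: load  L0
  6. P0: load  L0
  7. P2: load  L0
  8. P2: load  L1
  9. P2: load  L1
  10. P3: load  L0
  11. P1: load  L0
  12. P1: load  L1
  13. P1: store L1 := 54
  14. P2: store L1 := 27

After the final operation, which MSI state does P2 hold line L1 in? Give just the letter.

state = M

  op1 P0: store L1 := 37 → M/I/I/I on L1; bus BusRdX; mem=10
  op2 P3: store L0 := 39 → I/I/I/M on L0; bus BusRdX; mem=0
  op3 P3: load  L0 → I/I/I/M on L0; bus (none); mem=0
  op4 P1: store L1 := 78 → I/M/I/I on L1; bus BusRdX Flush; mem=37
  op5 P3: load  L0 → I/I/I/M on L0; bus (none); mem=0
  op6 P0: load  L0 → S/I/I/S on L0; bus BusRd Flush; mem=39
  op7 P2: load  L0 → S/I/S/S on L0; bus BusRd; mem=39
  op8 P2: load  L1 → I/S/S/I on L1; bus BusRd Flush; mem=78
  op9 P2: load  L1 → I/S/S/I on L1; bus (none); mem=78
  op10 P3: load  L0 → S/I/S/S on L0; bus (none); mem=39
  op11 P1: load  L0 → S/S/S/S on L0; bus BusRd; mem=39
  op12 P1: load  L1 → I/S/S/I on L1; bus (none); mem=78
  op13 P1: store L1 := 54 → I/M/I/I on L1; bus BusRdX; mem=78
  op14 P2: store L1 := 27 → I/I/M/I on L1; bus BusRdX Flush; mem=54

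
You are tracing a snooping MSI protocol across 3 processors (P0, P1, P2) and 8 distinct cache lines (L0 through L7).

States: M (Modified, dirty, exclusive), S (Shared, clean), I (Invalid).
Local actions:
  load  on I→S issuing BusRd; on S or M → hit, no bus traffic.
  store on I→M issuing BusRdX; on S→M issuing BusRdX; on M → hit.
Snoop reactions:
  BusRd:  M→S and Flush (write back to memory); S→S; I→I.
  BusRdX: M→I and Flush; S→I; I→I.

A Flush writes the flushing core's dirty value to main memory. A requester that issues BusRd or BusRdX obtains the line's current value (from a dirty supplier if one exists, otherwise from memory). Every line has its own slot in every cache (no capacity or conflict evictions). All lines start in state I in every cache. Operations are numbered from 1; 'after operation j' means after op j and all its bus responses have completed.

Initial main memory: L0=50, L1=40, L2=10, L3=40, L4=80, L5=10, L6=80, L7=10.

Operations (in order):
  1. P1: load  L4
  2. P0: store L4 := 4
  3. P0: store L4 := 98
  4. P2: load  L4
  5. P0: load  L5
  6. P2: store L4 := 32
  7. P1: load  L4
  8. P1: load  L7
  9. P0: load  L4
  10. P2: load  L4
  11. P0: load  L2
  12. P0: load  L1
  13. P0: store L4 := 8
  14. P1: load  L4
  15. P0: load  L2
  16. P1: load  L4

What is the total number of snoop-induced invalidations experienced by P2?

[1] P1: load  L4 | P0:I, P1:S(80), P2:I | bus: BusRd
[2] P0: store L4 := 4 | P0:M(4), P1:I, P2:I | bus: BusRdX
[3] P0: store L4 := 98 | P0:M(98), P1:I, P2:I | bus: none
[4] P2: load  L4 | P0:S(98), P1:I, P2:S(98) | bus: BusRd,Flush
[5] P0: load  L5 | P0:S(10), P1:I, P2:I | bus: BusRd
[6] P2: store L4 := 32 | P0:I, P1:I, P2:M(32) | bus: BusRdX
[7] P1: load  L4 | P0:I, P1:S(32), P2:S(32) | bus: BusRd,Flush
[8] P1: load  L7 | P0:I, P1:S(10), P2:I | bus: BusRd
[9] P0: load  L4 | P0:S(32), P1:S(32), P2:S(32) | bus: BusRd
[10] P2: load  L4 | P0:S(32), P1:S(32), P2:S(32) | bus: none
[11] P0: load  L2 | P0:S(10), P1:I, P2:I | bus: BusRd
[12] P0: load  L1 | P0:S(40), P1:I, P2:I | bus: BusRd
[13] P0: store L4 := 8 | P0:M(8), P1:I, P2:I | bus: BusRdX
[14] P1: load  L4 | P0:S(8), P1:S(8), P2:I | bus: BusRd,Flush
[15] P0: load  L2 | P0:S(10), P1:I, P2:I | bus: none
[16] P1: load  L4 | P0:S(8), P1:S(8), P2:I | bus: none

invalidations = 1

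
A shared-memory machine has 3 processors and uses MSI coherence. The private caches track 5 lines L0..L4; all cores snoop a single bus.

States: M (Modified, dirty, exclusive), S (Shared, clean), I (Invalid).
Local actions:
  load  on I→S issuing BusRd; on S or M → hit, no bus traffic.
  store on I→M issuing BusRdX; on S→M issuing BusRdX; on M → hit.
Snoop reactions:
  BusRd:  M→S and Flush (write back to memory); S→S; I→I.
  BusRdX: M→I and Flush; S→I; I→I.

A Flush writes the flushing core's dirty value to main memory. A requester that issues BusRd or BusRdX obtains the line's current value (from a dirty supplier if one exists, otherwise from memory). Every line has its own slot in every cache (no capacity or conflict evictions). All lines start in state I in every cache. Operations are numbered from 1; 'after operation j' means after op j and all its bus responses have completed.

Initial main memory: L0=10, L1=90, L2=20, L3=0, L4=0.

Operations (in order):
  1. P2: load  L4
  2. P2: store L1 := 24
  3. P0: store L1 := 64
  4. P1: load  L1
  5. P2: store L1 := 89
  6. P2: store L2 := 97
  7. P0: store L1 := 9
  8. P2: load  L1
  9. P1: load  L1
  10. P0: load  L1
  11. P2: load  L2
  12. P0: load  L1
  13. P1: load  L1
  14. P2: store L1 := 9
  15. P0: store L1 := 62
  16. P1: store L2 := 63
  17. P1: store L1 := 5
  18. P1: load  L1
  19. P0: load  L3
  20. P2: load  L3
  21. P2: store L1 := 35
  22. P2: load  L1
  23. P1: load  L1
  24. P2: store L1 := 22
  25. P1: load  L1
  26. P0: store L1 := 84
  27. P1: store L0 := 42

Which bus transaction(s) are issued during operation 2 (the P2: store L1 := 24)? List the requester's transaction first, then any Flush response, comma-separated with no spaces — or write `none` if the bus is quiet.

bus = BusRdX

[1] P2: load  L4 | P0:I, P1:I, P2:S(0) | bus: BusRd
[2] P2: store L1 := 24 | P0:I, P1:I, P2:M(24) | bus: BusRdX
[3] P0: store L1 := 64 | P0:M(64), P1:I, P2:I | bus: BusRdX,Flush
[4] P1: load  L1 | P0:S(64), P1:S(64), P2:I | bus: BusRd,Flush
[5] P2: store L1 := 89 | P0:I, P1:I, P2:M(89) | bus: BusRdX
[6] P2: store L2 := 97 | P0:I, P1:I, P2:M(97) | bus: BusRdX
[7] P0: store L1 := 9 | P0:M(9), P1:I, P2:I | bus: BusRdX,Flush
[8] P2: load  L1 | P0:S(9), P1:I, P2:S(9) | bus: BusRd,Flush
[9] P1: load  L1 | P0:S(9), P1:S(9), P2:S(9) | bus: BusRd
[10] P0: load  L1 | P0:S(9), P1:S(9), P2:S(9) | bus: none
[11] P2: load  L2 | P0:I, P1:I, P2:M(97) | bus: none
[12] P0: load  L1 | P0:S(9), P1:S(9), P2:S(9) | bus: none
[13] P1: load  L1 | P0:S(9), P1:S(9), P2:S(9) | bus: none
[14] P2: store L1 := 9 | P0:I, P1:I, P2:M(9) | bus: BusRdX
[15] P0: store L1 := 62 | P0:M(62), P1:I, P2:I | bus: BusRdX,Flush
[16] P1: store L2 := 63 | P0:I, P1:M(63), P2:I | bus: BusRdX,Flush
[17] P1: store L1 := 5 | P0:I, P1:M(5), P2:I | bus: BusRdX,Flush
[18] P1: load  L1 | P0:I, P1:M(5), P2:I | bus: none
[19] P0: load  L3 | P0:S(0), P1:I, P2:I | bus: BusRd
[20] P2: load  L3 | P0:S(0), P1:I, P2:S(0) | bus: BusRd
[21] P2: store L1 := 35 | P0:I, P1:I, P2:M(35) | bus: BusRdX,Flush
[22] P2: load  L1 | P0:I, P1:I, P2:M(35) | bus: none
[23] P1: load  L1 | P0:I, P1:S(35), P2:S(35) | bus: BusRd,Flush
[24] P2: store L1 := 22 | P0:I, P1:I, P2:M(22) | bus: BusRdX
[25] P1: load  L1 | P0:I, P1:S(22), P2:S(22) | bus: BusRd,Flush
[26] P0: store L1 := 84 | P0:M(84), P1:I, P2:I | bus: BusRdX
[27] P1: store L0 := 42 | P0:I, P1:M(42), P2:I | bus: BusRdX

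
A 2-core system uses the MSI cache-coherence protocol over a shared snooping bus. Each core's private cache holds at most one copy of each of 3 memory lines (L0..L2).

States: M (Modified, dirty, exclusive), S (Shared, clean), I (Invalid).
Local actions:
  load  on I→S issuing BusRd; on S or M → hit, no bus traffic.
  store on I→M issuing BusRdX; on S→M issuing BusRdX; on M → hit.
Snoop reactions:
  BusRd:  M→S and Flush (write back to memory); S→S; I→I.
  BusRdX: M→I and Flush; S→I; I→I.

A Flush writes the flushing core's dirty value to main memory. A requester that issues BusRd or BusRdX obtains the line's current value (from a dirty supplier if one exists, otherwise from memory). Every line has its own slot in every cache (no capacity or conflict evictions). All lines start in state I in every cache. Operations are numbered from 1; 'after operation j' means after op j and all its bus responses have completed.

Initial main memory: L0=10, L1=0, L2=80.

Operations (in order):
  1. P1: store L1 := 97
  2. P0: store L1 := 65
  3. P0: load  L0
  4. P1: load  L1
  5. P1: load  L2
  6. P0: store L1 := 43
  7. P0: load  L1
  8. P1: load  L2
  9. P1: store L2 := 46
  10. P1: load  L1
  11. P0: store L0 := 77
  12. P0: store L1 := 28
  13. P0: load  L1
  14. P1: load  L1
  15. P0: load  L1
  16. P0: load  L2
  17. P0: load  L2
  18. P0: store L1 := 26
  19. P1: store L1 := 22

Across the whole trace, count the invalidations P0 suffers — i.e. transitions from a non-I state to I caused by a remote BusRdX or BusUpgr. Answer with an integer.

[1] P1: store L1 := 97 | P0:I, P1:M(97) | bus: BusRdX
[2] P0: store L1 := 65 | P0:M(65), P1:I | bus: BusRdX,Flush
[3] P0: load  L0 | P0:S(10), P1:I | bus: BusRd
[4] P1: load  L1 | P0:S(65), P1:S(65) | bus: BusRd,Flush
[5] P1: load  L2 | P0:I, P1:S(80) | bus: BusRd
[6] P0: store L1 := 43 | P0:M(43), P1:I | bus: BusRdX
[7] P0: load  L1 | P0:M(43), P1:I | bus: none
[8] P1: load  L2 | P0:I, P1:S(80) | bus: none
[9] P1: store L2 := 46 | P0:I, P1:M(46) | bus: BusRdX
[10] P1: load  L1 | P0:S(43), P1:S(43) | bus: BusRd,Flush
[11] P0: store L0 := 77 | P0:M(77), P1:I | bus: BusRdX
[12] P0: store L1 := 28 | P0:M(28), P1:I | bus: BusRdX
[13] P0: load  L1 | P0:M(28), P1:I | bus: none
[14] P1: load  L1 | P0:S(28), P1:S(28) | bus: BusRd,Flush
[15] P0: load  L1 | P0:S(28), P1:S(28) | bus: none
[16] P0: load  L2 | P0:S(46), P1:S(46) | bus: BusRd,Flush
[17] P0: load  L2 | P0:S(46), P1:S(46) | bus: none
[18] P0: store L1 := 26 | P0:M(26), P1:I | bus: BusRdX
[19] P1: store L1 := 22 | P0:I, P1:M(22) | bus: BusRdX,Flush

invalidations = 1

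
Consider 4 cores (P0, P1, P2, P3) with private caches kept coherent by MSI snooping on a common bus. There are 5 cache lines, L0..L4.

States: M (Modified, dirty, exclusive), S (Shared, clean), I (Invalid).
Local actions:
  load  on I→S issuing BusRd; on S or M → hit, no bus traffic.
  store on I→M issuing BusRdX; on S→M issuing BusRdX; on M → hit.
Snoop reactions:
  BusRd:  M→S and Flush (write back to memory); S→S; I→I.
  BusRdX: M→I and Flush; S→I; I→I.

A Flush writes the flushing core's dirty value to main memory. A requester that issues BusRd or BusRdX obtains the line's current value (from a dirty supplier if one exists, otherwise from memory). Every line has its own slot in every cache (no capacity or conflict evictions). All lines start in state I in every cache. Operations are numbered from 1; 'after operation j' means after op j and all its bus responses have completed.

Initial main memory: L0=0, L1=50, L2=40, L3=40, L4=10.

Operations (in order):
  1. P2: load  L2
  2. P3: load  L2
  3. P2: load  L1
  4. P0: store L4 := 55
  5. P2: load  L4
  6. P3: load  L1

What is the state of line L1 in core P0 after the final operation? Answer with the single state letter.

state = I

1. P2: load  L2  bus=[BusRd]  L2: P0=I P1=I P2=S P3=I  mem[L2]=40
2. P3: load  L2  bus=[BusRd]  L2: P0=I P1=I P2=S P3=S  mem[L2]=40
3. P2: load  L1  bus=[BusRd]  L1: P0=I P1=I P2=S P3=I  mem[L1]=50
4. P0: store L4 := 55  bus=[BusRdX]  L4: P0=M P1=I P2=I P3=I  mem[L4]=10
5. P2: load  L4  bus=[BusRd,Flush]  L4: P0=S P1=I P2=S P3=I  mem[L4]=55
6. P3: load  L1  bus=[BusRd]  L1: P0=I P1=I P2=S P3=S  mem[L1]=50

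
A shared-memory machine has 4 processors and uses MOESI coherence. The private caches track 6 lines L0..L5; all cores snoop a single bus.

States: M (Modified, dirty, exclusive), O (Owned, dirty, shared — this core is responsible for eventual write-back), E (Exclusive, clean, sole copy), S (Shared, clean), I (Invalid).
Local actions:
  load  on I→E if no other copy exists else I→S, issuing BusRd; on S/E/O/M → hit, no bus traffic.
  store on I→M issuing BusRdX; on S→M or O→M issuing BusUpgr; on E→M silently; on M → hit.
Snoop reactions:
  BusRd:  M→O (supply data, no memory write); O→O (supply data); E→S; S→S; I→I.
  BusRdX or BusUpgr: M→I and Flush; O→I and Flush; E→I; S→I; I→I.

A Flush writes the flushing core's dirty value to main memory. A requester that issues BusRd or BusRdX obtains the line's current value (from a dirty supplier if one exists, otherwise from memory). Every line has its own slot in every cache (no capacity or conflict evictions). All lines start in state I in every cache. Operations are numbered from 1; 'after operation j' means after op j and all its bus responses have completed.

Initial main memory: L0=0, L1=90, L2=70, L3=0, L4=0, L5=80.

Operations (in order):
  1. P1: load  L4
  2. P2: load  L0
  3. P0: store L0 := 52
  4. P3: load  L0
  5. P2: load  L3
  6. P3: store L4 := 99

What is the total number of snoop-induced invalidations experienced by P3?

  op1 P1: load  L4 → I/E/I/I on L4; bus BusRd; mem=0
  op2 P2: load  L0 → I/I/E/I on L0; bus BusRd; mem=0
  op3 P0: store L0 := 52 → M/I/I/I on L0; bus BusRdX; mem=0
  op4 P3: load  L0 → O/I/I/S on L0; bus BusRd; mem=0
  op5 P2: load  L3 → I/I/E/I on L3; bus BusRd; mem=0
  op6 P3: store L4 := 99 → I/I/I/M on L4; bus BusRdX; mem=0

invalidations = 0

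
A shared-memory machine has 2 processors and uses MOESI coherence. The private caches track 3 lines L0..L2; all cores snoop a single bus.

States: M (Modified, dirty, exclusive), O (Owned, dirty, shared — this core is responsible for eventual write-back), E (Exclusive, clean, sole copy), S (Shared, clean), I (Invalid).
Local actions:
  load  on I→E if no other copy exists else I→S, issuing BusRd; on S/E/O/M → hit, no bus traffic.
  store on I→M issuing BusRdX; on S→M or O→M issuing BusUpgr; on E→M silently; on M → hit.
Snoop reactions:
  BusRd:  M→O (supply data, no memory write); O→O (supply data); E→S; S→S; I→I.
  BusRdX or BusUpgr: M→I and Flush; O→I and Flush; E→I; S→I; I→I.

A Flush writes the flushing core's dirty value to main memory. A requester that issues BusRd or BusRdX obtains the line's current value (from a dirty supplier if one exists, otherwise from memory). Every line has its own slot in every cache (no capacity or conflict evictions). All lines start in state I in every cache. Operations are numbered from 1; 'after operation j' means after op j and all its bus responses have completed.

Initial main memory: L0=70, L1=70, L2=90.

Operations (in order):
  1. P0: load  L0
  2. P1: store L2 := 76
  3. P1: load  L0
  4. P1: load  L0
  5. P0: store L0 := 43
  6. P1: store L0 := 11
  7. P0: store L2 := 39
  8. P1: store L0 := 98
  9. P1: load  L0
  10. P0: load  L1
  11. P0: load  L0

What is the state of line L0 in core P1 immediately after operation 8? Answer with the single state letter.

[1] P0: load  L0 | P0:E(70), P1:I | bus: BusRd
[2] P1: store L2 := 76 | P0:I, P1:M(76) | bus: BusRdX
[3] P1: load  L0 | P0:S(70), P1:S(70) | bus: BusRd
[4] P1: load  L0 | P0:S(70), P1:S(70) | bus: none
[5] P0: store L0 := 43 | P0:M(43), P1:I | bus: BusUpgr
[6] P1: store L0 := 11 | P0:I, P1:M(11) | bus: BusRdX,Flush
[7] P0: store L2 := 39 | P0:M(39), P1:I | bus: BusRdX,Flush
[8] P1: store L0 := 98 | P0:I, P1:M(98) | bus: none
[9] P1: load  L0 | P0:I, P1:M(98) | bus: none
[10] P0: load  L1 | P0:E(70), P1:I | bus: BusRd
[11] P0: load  L0 | P0:S(98), P1:O(98) | bus: BusRd

state = M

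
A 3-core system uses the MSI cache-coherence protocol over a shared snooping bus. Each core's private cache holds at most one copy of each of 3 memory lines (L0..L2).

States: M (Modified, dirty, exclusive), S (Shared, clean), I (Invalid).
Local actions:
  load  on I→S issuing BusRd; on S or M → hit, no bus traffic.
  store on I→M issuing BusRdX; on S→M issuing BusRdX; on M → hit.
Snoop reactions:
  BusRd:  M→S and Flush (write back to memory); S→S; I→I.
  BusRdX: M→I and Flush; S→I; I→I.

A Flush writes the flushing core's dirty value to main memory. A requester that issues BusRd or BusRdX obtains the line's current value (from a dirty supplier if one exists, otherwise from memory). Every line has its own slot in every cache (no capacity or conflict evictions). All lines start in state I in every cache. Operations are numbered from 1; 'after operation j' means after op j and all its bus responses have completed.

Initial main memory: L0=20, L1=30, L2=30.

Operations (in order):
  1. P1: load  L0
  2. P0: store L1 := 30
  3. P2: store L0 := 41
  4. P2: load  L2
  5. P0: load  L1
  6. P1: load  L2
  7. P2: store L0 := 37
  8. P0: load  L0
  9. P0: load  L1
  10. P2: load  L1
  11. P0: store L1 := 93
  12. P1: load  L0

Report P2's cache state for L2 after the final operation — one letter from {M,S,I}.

  op1 P1: load  L0 → I/S/I on L0; bus BusRd; mem=20
  op2 P0: store L1 := 30 → M/I/I on L1; bus BusRdX; mem=30
  op3 P2: store L0 := 41 → I/I/M on L0; bus BusRdX; mem=20
  op4 P2: load  L2 → I/I/S on L2; bus BusRd; mem=30
  op5 P0: load  L1 → M/I/I on L1; bus (none); mem=30
  op6 P1: load  L2 → I/S/S on L2; bus BusRd; mem=30
  op7 P2: store L0 := 37 → I/I/M on L0; bus (none); mem=20
  op8 P0: load  L0 → S/I/S on L0; bus BusRd Flush; mem=37
  op9 P0: load  L1 → M/I/I on L1; bus (none); mem=30
  op10 P2: load  L1 → S/I/S on L1; bus BusRd Flush; mem=30
  op11 P0: store L1 := 93 → M/I/I on L1; bus BusRdX; mem=30
  op12 P1: load  L0 → S/S/S on L0; bus BusRd; mem=37

state = S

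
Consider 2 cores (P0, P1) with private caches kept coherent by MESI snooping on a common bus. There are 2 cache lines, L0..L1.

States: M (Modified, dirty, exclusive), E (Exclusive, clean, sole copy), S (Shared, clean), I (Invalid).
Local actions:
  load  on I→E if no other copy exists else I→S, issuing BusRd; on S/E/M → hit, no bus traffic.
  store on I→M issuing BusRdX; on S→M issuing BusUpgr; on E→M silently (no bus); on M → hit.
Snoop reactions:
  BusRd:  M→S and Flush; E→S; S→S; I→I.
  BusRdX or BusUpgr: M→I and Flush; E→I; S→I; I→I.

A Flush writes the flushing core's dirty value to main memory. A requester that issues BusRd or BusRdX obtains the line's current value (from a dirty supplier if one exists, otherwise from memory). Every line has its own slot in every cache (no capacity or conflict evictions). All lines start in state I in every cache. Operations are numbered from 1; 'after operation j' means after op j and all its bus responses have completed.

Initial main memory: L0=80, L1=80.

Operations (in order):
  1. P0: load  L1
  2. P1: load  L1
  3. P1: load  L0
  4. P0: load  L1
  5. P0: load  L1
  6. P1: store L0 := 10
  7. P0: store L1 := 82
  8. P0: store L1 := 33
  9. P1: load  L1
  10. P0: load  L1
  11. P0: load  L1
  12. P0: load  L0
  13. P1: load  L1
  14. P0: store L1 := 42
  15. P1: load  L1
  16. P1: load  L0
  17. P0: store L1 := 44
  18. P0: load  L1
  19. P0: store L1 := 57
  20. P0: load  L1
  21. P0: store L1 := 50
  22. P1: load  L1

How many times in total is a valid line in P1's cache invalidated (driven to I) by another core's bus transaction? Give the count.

[1] P0: load  L1 | P0:E(80), P1:I | bus: BusRd
[2] P1: load  L1 | P0:S(80), P1:S(80) | bus: BusRd
[3] P1: load  L0 | P0:I, P1:E(80) | bus: BusRd
[4] P0: load  L1 | P0:S(80), P1:S(80) | bus: none
[5] P0: load  L1 | P0:S(80), P1:S(80) | bus: none
[6] P1: store L0 := 10 | P0:I, P1:M(10) | bus: none
[7] P0: store L1 := 82 | P0:M(82), P1:I | bus: BusUpgr
[8] P0: store L1 := 33 | P0:M(33), P1:I | bus: none
[9] P1: load  L1 | P0:S(33), P1:S(33) | bus: BusRd,Flush
[10] P0: load  L1 | P0:S(33), P1:S(33) | bus: none
[11] P0: load  L1 | P0:S(33), P1:S(33) | bus: none
[12] P0: load  L0 | P0:S(10), P1:S(10) | bus: BusRd,Flush
[13] P1: load  L1 | P0:S(33), P1:S(33) | bus: none
[14] P0: store L1 := 42 | P0:M(42), P1:I | bus: BusUpgr
[15] P1: load  L1 | P0:S(42), P1:S(42) | bus: BusRd,Flush
[16] P1: load  L0 | P0:S(10), P1:S(10) | bus: none
[17] P0: store L1 := 44 | P0:M(44), P1:I | bus: BusUpgr
[18] P0: load  L1 | P0:M(44), P1:I | bus: none
[19] P0: store L1 := 57 | P0:M(57), P1:I | bus: none
[20] P0: load  L1 | P0:M(57), P1:I | bus: none
[21] P0: store L1 := 50 | P0:M(50), P1:I | bus: none
[22] P1: load  L1 | P0:S(50), P1:S(50) | bus: BusRd,Flush

invalidations = 3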